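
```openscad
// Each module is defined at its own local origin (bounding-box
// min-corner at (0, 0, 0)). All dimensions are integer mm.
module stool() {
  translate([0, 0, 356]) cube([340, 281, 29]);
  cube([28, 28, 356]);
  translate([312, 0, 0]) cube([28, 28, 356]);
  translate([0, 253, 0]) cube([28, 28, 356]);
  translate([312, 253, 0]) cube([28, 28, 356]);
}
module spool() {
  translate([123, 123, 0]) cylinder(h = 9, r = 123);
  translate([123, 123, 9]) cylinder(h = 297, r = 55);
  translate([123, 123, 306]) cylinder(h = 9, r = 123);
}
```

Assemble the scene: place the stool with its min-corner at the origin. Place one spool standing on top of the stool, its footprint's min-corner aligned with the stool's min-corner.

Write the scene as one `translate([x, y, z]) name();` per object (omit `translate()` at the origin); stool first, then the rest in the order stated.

stool();
translate([0, 0, 385]) spool();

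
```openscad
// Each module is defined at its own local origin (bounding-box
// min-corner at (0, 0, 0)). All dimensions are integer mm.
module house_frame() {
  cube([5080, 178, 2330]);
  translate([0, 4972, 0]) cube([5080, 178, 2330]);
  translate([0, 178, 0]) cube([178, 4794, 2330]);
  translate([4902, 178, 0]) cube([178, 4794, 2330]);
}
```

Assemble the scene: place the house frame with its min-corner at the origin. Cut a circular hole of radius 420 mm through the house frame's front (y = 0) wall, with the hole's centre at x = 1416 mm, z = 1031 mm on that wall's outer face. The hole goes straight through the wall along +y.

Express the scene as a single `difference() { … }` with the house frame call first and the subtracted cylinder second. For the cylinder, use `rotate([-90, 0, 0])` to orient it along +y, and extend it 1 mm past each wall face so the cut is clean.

difference() {
  house_frame();
  translate([1416, -1, 1031]) rotate([-90, 0, 0]) cylinder(h = 180, r = 420);
}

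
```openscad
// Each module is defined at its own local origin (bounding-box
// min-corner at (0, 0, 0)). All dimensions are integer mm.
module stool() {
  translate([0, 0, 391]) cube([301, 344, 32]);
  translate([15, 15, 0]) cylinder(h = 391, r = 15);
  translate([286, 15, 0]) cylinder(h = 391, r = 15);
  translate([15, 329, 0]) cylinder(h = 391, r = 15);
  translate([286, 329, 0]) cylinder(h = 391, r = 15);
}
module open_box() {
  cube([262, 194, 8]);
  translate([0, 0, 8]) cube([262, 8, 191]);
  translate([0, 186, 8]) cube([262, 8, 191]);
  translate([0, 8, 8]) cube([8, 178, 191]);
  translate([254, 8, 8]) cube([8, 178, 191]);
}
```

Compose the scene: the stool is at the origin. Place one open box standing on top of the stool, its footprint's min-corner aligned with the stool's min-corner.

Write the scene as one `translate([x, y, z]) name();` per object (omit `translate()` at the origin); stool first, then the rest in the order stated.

stool();
translate([0, 0, 423]) open_box();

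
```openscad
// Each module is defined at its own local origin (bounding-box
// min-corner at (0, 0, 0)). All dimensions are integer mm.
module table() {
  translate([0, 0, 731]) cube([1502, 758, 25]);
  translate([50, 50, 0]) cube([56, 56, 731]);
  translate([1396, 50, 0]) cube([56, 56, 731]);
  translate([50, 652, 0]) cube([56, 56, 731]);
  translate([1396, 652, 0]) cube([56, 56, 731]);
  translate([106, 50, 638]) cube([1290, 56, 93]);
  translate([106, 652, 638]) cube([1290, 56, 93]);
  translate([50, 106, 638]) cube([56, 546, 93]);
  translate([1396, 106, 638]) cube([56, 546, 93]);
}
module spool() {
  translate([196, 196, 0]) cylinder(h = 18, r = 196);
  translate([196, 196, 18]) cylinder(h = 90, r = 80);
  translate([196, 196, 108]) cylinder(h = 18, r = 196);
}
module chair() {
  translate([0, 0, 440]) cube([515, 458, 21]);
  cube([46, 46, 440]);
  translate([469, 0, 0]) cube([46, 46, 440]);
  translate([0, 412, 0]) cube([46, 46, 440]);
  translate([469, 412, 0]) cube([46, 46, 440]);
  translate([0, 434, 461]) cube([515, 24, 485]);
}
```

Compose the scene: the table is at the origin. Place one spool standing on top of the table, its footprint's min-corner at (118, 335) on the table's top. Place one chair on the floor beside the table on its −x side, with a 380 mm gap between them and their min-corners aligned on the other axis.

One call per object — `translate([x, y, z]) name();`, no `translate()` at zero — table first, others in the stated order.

table();
translate([118, 335, 756]) spool();
translate([-895, 0, 0]) chair();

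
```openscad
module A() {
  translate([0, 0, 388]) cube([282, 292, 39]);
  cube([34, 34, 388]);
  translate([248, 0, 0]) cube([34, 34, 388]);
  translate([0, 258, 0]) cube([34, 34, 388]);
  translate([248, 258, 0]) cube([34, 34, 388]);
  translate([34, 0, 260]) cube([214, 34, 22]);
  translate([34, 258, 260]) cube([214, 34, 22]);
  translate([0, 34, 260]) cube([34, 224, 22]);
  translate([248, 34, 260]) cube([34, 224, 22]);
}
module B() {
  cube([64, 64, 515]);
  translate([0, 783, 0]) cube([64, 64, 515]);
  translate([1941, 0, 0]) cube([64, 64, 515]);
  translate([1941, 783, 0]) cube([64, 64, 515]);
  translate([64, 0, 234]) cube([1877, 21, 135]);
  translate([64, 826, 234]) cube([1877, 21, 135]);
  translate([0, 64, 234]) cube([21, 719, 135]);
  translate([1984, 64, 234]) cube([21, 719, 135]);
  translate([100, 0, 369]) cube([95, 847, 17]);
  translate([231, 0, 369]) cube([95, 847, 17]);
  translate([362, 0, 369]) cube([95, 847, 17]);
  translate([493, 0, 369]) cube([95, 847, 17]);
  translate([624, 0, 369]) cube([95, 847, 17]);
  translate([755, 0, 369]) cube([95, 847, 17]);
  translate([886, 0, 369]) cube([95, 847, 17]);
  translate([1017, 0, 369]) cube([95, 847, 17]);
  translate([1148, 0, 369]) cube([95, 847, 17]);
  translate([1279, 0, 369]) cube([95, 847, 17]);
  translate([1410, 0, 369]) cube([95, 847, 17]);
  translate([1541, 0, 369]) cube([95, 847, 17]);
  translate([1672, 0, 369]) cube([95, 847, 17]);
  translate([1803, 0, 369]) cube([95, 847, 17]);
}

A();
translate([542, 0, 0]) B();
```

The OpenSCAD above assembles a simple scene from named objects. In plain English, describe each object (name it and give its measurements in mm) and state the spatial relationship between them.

A is a four-legged stool. The seat is 282×292 mm, 39 mm thick, top at z = 427 mm. It stands on four square legs, each 34×34 mm in cross-section, from z = 0 to the seat underside, each flush with a corner of the seat. Four stretchers, 34 mm wide and 22 mm tall, connect adjacent legs with their undersides at z = 260 mm, each running between the inner faces of the legs it joins and aligned with the legs' outer faces on the other axis.

B is a bed frame 2005 mm long (x) by 847 mm wide (y). Four 64×64 mm corner posts, 515 mm tall, at the corners of the footprint. Four rails of 21 mm thickness and 135 mm height run between adjacent posts with their undersides at z = 234 mm, their outer faces flush with the outside of the frame (the two x-running rails run between the posts' inner faces; the two y-running rails run between the posts' inner faces). 14 slats, each 95 mm wide (x) and 17 mm thick, lie across the top of the two x-running rails, running the full 847 mm width of the frame in y; the slats are evenly spaced along x between the inner faces of the end posts with equal gaps (rounded down to the nearest mm) at the −x end and between each pair — any rounding remainder accumulates at the +x end.

The bed frame is on the floor beside the stool on its +x side.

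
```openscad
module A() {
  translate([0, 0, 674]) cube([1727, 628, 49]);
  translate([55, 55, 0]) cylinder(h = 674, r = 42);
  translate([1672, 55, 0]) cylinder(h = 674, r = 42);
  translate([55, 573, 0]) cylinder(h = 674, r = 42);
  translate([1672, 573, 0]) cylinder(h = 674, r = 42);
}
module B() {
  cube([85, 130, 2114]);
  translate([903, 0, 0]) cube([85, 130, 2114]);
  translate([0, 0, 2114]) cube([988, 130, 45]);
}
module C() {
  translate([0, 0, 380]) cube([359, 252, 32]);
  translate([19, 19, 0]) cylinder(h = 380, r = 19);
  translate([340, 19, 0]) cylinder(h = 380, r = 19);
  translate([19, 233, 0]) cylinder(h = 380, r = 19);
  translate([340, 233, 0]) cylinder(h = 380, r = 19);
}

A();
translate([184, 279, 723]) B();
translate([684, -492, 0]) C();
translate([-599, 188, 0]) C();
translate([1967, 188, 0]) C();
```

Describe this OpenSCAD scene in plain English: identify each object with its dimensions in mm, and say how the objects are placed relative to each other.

A is a table with a 1727×628 mm rectangular top, 49 mm thick, top surface at z = 723 mm, supported by four round legs of 84 mm diameter, each leg's bounding box inset 13 mm from the nearest pair of top edges, running from the floor.

B is a rectangular door frame: two vertical jambs of 85×130 mm section, 2114 mm tall, with a clear opening 818 mm wide between their inner faces. A header 45 mm tall and 130 mm deep lies on top of the jambs and spans the full outside width.

C is a four-legged stool. The seat is 359×252 mm, 32 mm thick, top at z = 412 mm. It stands on four round legs, each 38 mm in diameter, from z = 0 to the seat underside, each leg's axis is inset half a diameter from the nearest pair of seat edges (so the leg's bounding box is flush with the corner).

The door frame is on top of the table. Three stools sit around the table at the −y, −x, +x sides.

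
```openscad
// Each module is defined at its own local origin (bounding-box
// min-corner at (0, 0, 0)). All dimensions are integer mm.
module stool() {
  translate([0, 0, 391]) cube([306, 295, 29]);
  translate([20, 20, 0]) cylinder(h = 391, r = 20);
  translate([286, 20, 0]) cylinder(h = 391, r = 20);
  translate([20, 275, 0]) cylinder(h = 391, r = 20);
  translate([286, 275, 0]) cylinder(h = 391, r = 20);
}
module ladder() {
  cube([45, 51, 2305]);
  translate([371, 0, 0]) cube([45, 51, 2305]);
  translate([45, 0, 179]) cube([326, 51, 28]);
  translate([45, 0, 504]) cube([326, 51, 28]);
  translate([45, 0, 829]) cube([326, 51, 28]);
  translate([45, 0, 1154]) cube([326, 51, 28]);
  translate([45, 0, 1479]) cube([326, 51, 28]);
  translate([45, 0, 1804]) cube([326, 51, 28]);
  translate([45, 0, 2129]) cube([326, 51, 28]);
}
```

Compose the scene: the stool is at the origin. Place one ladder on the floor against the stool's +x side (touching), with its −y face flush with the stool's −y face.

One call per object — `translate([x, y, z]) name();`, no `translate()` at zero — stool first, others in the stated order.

stool();
translate([306, 0, 0]) ladder();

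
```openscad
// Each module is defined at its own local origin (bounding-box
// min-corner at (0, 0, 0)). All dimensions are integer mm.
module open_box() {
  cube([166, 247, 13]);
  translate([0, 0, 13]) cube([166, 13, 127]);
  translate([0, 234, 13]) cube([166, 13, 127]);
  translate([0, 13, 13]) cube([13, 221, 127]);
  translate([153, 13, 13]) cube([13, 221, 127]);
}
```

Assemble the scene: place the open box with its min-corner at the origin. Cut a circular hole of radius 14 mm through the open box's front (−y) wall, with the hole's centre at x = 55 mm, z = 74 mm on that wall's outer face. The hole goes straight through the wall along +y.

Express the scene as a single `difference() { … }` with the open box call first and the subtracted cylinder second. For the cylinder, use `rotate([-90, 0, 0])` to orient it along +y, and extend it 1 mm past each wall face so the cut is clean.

difference() {
  open_box();
  translate([55, -1, 74]) rotate([-90, 0, 0]) cylinder(h = 15, r = 14);
}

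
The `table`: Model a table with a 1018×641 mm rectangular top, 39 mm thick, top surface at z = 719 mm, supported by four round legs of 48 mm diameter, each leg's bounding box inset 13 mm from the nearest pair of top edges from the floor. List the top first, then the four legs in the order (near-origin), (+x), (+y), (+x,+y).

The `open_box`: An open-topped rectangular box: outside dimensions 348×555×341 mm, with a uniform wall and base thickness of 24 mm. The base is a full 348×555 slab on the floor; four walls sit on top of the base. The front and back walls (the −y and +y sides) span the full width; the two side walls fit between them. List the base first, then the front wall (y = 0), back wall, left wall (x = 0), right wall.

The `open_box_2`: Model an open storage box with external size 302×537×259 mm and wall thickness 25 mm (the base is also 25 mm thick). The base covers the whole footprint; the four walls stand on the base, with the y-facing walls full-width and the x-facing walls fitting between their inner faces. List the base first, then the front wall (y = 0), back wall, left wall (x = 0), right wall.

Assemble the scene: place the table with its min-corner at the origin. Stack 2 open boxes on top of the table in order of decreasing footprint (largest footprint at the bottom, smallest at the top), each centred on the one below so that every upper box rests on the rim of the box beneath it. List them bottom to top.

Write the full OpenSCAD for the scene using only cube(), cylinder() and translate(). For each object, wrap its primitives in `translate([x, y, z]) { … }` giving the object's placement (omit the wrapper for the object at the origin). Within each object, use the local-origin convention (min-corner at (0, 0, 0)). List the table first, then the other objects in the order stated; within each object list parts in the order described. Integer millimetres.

translate([0, 0, 680]) cube([1018, 641, 39]);
translate([37, 37, 0]) cylinder(h = 680, r = 24);
translate([981, 37, 0]) cylinder(h = 680, r = 24);
translate([37, 604, 0]) cylinder(h = 680, r = 24);
translate([981, 604, 0]) cylinder(h = 680, r = 24);
translate([335, 43, 719]) {
  cube([348, 555, 24]);
  translate([0, 0, 24]) cube([348, 24, 317]);
  translate([0, 531, 24]) cube([348, 24, 317]);
  translate([0, 24, 24]) cube([24, 507, 317]);
  translate([324, 24, 24]) cube([24, 507, 317]);
}
translate([358, 52, 1060]) {
  cube([302, 537, 25]);
  translate([0, 0, 25]) cube([302, 25, 234]);
  translate([0, 512, 25]) cube([302, 25, 234]);
  translate([0, 25, 25]) cube([25, 487, 234]);
  translate([277, 25, 25]) cube([25, 487, 234]);
}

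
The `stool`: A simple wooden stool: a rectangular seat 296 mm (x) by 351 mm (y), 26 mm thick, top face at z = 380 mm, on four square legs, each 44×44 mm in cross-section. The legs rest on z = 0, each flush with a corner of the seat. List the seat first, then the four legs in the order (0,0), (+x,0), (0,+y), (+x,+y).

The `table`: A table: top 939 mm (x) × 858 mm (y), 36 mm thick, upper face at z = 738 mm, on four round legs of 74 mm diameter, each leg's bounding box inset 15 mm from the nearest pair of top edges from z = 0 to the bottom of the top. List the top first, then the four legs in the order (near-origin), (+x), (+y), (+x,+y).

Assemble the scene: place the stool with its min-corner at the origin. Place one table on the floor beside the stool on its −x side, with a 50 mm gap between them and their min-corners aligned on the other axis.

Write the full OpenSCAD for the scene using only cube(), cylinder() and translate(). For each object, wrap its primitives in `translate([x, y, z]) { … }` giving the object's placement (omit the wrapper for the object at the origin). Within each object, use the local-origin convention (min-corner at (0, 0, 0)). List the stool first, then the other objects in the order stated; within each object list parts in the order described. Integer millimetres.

translate([0, 0, 354]) cube([296, 351, 26]);
cube([44, 44, 354]);
translate([252, 0, 0]) cube([44, 44, 354]);
translate([0, 307, 0]) cube([44, 44, 354]);
translate([252, 307, 0]) cube([44, 44, 354]);
translate([-989, 0, 0]) {
  translate([0, 0, 702]) cube([939, 858, 36]);
  translate([52, 52, 0]) cylinder(h = 702, r = 37);
  translate([887, 52, 0]) cylinder(h = 702, r = 37);
  translate([52, 806, 0]) cylinder(h = 702, r = 37);
  translate([887, 806, 0]) cylinder(h = 702, r = 37);
}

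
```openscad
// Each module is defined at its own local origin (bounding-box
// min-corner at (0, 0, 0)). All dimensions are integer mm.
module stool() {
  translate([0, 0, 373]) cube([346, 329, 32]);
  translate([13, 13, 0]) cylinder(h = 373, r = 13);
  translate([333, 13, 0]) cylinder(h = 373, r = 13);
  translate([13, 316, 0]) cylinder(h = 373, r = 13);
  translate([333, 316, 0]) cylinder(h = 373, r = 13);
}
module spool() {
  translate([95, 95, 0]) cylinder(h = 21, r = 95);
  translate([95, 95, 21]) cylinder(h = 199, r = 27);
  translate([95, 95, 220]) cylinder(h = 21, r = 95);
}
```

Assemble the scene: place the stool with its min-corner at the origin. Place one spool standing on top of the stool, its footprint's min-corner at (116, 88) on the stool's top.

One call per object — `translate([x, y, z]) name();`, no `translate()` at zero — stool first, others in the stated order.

stool();
translate([116, 88, 405]) spool();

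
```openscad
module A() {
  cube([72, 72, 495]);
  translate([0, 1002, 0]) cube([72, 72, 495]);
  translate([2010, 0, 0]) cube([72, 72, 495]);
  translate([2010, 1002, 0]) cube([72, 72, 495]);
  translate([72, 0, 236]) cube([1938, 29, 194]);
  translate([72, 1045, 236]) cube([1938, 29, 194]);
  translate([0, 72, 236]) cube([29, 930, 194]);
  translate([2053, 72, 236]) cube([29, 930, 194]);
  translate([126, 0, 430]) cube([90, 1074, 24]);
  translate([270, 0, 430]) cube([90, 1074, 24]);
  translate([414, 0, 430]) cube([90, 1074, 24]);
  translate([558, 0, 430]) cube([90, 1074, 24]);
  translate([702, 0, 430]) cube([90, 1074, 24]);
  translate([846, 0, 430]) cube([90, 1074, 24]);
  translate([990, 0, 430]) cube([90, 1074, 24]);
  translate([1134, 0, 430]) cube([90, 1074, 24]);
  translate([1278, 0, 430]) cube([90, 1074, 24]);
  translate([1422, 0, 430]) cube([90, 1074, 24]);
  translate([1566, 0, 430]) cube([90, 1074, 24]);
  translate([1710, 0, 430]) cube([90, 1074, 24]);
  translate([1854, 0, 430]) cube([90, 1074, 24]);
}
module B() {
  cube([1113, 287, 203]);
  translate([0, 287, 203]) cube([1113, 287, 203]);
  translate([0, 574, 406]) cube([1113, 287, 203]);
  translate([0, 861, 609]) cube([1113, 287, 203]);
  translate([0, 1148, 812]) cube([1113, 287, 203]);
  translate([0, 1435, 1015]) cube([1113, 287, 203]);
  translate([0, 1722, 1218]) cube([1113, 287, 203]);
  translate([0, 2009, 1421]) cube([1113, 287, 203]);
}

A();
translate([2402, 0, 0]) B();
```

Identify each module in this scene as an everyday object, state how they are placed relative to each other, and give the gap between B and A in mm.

The staircase's nearest face is 320 mm from the bed frame's +x face.

A is a bed frame. B is a staircase. The staircase is on the floor beside the bed frame on its +x side. The gap between the staircase and the bed frame is 320 mm.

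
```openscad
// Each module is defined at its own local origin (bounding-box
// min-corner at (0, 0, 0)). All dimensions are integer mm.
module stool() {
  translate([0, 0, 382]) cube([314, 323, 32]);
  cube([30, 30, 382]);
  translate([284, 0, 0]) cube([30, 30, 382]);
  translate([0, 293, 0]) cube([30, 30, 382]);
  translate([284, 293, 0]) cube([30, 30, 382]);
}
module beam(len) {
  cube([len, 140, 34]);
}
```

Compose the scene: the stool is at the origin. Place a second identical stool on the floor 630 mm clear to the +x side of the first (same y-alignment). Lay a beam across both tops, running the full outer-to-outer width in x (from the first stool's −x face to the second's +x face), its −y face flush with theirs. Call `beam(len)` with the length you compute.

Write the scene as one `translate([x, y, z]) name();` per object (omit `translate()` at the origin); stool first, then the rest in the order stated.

stool();
translate([944, 0, 0]) stool();
translate([0, 0, 414]) beam(1258);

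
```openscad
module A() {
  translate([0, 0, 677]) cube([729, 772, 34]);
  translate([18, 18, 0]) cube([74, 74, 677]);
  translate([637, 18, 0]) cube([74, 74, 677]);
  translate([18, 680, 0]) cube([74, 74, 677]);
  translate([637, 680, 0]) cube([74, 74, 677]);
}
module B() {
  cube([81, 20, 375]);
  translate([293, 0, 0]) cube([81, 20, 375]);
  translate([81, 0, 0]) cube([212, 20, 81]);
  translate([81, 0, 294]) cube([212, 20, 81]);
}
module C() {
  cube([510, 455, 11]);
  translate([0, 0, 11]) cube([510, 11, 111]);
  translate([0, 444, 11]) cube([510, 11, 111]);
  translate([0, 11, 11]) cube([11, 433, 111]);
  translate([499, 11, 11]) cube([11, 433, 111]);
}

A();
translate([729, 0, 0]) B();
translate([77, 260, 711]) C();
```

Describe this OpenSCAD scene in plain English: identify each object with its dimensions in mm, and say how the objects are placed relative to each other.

A is a table: top 729 mm (x) × 772 mm (y), 34 mm thick, upper face at z = 711 mm, on four 74×74 mm square legs, each inset 18 mm from the nearest pair of top edges, running from z = 0 to the bottom of the top.

B is a rectangular picture frame lying in the x–z plane (depth along y). The opening is 212 mm wide (x) by 213 mm tall (z), surrounded by a border 81 mm wide on all four sides. The frame is 20 mm deep and is made of two full-height vertical stiles with two horizontal rails fitted between them.

C is an open storage box with external size 510×455×122 mm and wall thickness 11 mm (the base is also 11 mm thick). The base covers the whole footprint; the four walls stand on the base, with the y-facing walls full-width and the x-facing walls fitting between their inner faces.

The picture frame is against the table's +x side, with their −y faces flush. The open box is on top of the table.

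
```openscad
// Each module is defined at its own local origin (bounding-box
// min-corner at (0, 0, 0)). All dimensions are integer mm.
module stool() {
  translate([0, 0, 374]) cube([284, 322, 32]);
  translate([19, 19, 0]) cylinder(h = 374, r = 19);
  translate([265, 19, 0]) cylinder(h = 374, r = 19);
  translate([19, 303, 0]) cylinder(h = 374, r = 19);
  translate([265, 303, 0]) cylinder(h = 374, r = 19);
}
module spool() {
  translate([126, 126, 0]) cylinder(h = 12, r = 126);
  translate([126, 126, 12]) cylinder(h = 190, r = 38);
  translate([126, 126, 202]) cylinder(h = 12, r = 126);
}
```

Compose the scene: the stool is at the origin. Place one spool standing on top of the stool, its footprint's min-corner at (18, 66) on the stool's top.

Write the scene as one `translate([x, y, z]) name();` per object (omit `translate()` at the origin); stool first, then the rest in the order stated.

stool();
translate([18, 66, 406]) spool();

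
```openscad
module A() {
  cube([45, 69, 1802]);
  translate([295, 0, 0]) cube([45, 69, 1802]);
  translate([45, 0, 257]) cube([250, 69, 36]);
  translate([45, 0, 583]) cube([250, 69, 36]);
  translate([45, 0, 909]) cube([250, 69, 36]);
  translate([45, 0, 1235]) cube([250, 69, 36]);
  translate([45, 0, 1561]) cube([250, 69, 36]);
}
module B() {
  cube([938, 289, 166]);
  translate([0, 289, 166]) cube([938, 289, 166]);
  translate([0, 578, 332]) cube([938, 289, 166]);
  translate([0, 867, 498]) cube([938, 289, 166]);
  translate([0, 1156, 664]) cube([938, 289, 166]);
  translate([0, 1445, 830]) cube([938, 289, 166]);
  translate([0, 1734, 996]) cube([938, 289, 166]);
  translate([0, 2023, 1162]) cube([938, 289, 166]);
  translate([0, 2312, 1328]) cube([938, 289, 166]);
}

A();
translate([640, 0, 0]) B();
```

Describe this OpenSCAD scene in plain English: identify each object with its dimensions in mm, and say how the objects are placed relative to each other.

A is a straight ladder. Two 45×69 mm vertical rails, 1802 mm tall, stand 340 mm apart (outside-to-outside) with their front faces coplanar on the −y side. 5 rungs, each 69 mm deep and 36 mm tall, span between the inner faces of the rails, front faces flush with the rails. The lowest rung's underside is at z = 257 mm and rungs are spaced 326 mm apart (underside to underside).

B is a straight staircase of 9 solid steps. Each step is 938 mm wide (x), 289 mm deep (y, the going) and 166 mm tall (the rise). The first step rests on the floor; each subsequent step sits one going further in +y and one rise higher in +z, directly behind and above the previous step with no overlap.

The staircase is on the floor beside the ladder on its +x side.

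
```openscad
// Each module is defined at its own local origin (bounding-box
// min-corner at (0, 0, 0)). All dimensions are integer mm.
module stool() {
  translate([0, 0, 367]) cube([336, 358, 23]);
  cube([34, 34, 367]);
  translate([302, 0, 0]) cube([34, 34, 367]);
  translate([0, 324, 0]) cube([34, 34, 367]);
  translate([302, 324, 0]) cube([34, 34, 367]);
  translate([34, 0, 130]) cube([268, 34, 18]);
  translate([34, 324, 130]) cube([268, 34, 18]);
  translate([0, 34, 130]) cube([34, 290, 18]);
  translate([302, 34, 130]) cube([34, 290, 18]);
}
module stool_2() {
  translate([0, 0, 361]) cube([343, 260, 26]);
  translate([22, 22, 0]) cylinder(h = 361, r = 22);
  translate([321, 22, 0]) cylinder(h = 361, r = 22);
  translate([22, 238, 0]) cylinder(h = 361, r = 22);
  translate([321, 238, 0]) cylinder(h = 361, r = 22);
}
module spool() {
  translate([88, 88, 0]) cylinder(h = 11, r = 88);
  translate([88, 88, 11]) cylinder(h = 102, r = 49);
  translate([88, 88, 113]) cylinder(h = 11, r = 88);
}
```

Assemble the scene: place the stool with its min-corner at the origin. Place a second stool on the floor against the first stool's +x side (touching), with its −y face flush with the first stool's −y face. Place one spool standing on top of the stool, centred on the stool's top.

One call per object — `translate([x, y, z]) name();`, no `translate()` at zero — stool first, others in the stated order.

stool();
translate([336, 0, 0]) stool_2();
translate([80, 91, 390]) spool();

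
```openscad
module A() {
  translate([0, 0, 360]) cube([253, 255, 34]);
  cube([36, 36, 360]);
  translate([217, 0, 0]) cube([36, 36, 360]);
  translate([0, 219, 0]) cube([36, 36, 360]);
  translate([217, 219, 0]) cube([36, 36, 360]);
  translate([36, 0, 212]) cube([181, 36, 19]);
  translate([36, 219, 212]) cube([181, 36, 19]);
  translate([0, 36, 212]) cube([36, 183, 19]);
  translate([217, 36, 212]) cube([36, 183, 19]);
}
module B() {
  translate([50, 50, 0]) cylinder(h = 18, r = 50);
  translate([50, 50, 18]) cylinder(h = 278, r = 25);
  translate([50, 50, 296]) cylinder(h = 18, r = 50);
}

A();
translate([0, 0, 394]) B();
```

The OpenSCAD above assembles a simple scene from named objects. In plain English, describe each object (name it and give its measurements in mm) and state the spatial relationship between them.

A is a four-legged stool. The seat is a 253×255×34 mm slab whose top surface is at z = 394 mm; four square legs, each 36×36 mm in cross-section, run from the floor (z = 0) to the underside of the seat, each flush with a corner of the seat. Four stretchers, 36 mm wide and 19 mm tall, connect adjacent legs with their undersides at z = 212 mm, each running between the inner faces of the legs it joins and aligned with the legs' outer faces on the other axis.

B is a spool: two coaxial disc flanges of radius 50 mm and thickness 18 mm, joined by a core cylinder of radius 25 mm and height 278 mm. The lower flange rests on z = 0 and the three cylinders share a vertical axis.

The spool is on top of the stool.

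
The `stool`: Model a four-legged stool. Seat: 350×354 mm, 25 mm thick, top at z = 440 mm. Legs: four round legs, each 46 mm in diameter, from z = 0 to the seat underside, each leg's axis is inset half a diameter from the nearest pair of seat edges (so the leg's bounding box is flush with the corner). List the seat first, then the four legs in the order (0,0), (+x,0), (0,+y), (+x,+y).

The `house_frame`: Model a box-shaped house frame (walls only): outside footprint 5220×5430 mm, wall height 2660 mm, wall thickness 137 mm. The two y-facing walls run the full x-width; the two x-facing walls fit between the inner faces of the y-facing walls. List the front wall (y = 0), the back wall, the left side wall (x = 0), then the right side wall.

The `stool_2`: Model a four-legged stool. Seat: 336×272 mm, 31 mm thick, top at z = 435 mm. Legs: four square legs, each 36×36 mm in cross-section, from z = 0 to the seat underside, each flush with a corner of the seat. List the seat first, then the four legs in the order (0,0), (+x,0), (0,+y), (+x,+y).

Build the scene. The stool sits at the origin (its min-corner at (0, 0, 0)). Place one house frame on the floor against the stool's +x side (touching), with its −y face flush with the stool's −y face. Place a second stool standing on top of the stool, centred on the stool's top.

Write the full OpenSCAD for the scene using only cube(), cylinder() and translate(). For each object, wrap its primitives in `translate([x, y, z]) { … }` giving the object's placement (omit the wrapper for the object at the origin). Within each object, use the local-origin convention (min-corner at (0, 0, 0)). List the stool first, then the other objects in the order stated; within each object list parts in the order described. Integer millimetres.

translate([0, 0, 415]) cube([350, 354, 25]);
translate([23, 23, 0]) cylinder(h = 415, r = 23);
translate([327, 23, 0]) cylinder(h = 415, r = 23);
translate([23, 331, 0]) cylinder(h = 415, r = 23);
translate([327, 331, 0]) cylinder(h = 415, r = 23);
translate([350, 0, 0]) {
  cube([5220, 137, 2660]);
  translate([0, 5293, 0]) cube([5220, 137, 2660]);
  translate([0, 137, 0]) cube([137, 5156, 2660]);
  translate([5083, 137, 0]) cube([137, 5156, 2660]);
}
translate([7, 41, 440]) {
  translate([0, 0, 404]) cube([336, 272, 31]);
  cube([36, 36, 404]);
  translate([300, 0, 0]) cube([36, 36, 404]);
  translate([0, 236, 0]) cube([36, 36, 404]);
  translate([300, 236, 0]) cube([36, 36, 404]);
}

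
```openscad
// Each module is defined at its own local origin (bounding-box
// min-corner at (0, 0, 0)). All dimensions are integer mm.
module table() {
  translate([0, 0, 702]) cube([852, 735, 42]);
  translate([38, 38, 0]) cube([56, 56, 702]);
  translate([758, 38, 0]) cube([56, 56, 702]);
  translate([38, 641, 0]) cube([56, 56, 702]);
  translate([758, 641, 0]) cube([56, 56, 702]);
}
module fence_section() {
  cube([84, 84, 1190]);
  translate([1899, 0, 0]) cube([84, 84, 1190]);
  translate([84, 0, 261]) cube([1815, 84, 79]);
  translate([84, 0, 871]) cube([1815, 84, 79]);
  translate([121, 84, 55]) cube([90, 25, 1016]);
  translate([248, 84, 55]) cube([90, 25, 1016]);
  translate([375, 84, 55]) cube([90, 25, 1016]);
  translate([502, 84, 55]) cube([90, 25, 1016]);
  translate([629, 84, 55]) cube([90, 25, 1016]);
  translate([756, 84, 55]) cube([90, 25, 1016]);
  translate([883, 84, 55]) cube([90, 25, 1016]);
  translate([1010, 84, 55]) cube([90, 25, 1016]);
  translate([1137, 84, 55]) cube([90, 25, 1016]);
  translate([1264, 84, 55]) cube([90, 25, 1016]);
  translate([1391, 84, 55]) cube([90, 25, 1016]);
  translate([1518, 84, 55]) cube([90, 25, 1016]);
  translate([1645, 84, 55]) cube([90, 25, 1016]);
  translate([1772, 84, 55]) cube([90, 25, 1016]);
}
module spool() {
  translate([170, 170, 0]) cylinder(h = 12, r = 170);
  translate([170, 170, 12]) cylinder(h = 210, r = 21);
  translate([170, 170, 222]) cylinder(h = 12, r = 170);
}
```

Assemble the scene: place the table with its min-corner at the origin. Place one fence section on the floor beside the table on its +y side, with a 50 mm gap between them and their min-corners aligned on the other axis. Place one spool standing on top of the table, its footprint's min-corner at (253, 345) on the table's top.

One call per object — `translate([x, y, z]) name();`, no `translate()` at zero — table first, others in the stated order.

table();
translate([0, 785, 0]) fence_section();
translate([253, 345, 744]) spool();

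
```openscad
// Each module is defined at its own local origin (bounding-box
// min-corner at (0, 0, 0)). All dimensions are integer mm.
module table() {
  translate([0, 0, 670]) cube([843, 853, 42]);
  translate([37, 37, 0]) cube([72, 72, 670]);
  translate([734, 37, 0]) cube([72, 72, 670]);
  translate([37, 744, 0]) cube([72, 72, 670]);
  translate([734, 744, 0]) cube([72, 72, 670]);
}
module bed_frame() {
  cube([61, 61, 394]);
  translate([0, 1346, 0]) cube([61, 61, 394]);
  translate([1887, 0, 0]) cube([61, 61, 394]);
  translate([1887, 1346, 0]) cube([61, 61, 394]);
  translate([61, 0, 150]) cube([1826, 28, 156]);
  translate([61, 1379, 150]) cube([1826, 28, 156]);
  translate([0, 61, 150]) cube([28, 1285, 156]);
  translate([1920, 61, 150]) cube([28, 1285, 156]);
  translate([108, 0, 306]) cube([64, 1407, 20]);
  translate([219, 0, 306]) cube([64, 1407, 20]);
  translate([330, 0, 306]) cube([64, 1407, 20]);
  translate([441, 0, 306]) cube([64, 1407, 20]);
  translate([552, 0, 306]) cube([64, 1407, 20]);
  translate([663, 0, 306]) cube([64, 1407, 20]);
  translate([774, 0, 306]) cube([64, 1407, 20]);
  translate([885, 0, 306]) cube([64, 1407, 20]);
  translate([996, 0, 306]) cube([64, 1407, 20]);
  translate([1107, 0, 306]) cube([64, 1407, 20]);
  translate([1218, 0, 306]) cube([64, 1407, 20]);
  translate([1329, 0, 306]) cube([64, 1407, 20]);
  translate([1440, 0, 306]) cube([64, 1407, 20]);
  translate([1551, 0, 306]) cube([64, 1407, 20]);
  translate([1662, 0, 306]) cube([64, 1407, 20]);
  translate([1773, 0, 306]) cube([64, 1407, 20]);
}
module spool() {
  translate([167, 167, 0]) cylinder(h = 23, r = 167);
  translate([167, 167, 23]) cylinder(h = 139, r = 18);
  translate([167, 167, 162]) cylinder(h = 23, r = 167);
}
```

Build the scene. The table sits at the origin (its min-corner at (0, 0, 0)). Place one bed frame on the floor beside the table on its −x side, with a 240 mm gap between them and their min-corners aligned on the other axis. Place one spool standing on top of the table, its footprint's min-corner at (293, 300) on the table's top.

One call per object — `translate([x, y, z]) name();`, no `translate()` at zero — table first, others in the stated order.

table();
translate([-2188, 0, 0]) bed_frame();
translate([293, 300, 712]) spool();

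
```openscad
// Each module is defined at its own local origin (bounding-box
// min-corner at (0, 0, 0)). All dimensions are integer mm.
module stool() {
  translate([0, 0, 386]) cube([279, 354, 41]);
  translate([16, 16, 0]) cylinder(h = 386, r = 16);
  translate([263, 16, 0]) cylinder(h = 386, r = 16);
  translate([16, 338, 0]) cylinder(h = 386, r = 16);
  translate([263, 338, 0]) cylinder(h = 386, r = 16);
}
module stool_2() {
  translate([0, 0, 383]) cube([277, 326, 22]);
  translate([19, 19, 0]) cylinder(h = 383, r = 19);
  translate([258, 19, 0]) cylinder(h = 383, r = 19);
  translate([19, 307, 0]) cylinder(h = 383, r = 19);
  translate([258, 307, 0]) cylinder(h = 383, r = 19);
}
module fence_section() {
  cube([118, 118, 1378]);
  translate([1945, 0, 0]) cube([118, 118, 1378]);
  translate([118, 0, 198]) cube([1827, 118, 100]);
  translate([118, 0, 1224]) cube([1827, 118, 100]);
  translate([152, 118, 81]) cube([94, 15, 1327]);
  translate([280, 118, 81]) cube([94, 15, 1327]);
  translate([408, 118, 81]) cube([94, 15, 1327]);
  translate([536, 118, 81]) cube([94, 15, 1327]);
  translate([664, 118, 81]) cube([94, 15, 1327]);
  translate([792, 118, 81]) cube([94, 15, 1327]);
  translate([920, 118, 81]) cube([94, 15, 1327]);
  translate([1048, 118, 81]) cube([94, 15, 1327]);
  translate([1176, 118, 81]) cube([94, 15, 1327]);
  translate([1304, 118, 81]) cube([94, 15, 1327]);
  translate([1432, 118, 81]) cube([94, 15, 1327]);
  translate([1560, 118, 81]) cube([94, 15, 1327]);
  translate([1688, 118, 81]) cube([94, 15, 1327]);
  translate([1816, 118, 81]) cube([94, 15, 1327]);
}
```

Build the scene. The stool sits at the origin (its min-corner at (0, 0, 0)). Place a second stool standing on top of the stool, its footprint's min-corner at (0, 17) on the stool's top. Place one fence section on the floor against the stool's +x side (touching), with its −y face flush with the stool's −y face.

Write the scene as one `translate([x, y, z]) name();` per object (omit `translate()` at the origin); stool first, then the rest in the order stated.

stool();
translate([0, 17, 427]) stool_2();
translate([279, 0, 0]) fence_section();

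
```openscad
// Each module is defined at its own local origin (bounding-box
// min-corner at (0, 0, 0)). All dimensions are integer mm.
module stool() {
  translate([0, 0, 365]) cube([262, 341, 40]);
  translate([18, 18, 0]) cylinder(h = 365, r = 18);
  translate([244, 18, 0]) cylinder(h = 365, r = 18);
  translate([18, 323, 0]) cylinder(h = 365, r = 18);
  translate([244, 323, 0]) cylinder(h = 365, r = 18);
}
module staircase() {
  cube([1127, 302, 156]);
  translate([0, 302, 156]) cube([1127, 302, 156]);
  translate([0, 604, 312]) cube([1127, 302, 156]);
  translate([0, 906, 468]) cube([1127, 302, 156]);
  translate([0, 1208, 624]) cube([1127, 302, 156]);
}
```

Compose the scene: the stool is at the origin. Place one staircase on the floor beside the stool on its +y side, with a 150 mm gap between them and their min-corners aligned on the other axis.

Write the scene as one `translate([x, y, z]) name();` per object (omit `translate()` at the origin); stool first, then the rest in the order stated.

stool();
translate([0, 491, 0]) staircase();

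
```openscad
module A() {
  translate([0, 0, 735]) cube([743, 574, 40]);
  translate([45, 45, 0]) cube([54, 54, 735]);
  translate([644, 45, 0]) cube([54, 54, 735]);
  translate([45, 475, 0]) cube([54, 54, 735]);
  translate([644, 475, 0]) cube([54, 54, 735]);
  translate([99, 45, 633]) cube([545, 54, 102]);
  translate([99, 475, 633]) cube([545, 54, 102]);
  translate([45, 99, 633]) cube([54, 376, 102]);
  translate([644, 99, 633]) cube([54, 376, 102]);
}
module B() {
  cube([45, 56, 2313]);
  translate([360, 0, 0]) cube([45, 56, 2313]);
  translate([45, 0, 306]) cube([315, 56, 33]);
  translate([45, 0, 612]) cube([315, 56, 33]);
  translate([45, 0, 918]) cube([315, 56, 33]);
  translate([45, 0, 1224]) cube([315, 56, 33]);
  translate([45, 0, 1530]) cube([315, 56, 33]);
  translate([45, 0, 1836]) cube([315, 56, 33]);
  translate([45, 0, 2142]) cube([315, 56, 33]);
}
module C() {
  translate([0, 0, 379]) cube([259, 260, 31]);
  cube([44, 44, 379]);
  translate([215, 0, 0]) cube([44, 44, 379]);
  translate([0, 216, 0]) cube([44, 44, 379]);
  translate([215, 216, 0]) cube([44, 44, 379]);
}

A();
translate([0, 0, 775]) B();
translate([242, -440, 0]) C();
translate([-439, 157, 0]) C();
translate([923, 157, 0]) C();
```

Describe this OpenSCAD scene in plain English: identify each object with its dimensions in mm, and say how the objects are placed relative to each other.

A is a table: top 743 mm (x) × 574 mm (y), 40 mm thick, upper face at z = 775 mm, on four 54×54 mm square legs, each inset 45 mm from the nearest pair of top edges, running from z = 0 to the bottom of the top. Four apron rails, 54 mm thick and 102 mm tall, run between adjacent legs with their top edges flush with the underside of the top and their outer faces flush with the legs' outer faces.

B is a wooden ladder with two side rails of 45×56 mm section and 2313 mm height, set 405 mm apart overall. Between them run 7 rectangular rungs (56 mm deep, 33 mm thick), front faces flush with the rails' −y face. The bottom of the first rung is 306 mm above the floor and each subsequent rung is 306 mm higher than the one below.

C is a simple wooden stool: a rectangular seat 259 mm (x) by 260 mm (y), 31 mm thick, top face at z = 410 mm, on four square legs, each 44×44 mm in cross-section. The legs rest on z = 0, each flush with a corner of the seat.

The ladder is on top of the table. Three stools sit around the table at the −y, −x, +x sides.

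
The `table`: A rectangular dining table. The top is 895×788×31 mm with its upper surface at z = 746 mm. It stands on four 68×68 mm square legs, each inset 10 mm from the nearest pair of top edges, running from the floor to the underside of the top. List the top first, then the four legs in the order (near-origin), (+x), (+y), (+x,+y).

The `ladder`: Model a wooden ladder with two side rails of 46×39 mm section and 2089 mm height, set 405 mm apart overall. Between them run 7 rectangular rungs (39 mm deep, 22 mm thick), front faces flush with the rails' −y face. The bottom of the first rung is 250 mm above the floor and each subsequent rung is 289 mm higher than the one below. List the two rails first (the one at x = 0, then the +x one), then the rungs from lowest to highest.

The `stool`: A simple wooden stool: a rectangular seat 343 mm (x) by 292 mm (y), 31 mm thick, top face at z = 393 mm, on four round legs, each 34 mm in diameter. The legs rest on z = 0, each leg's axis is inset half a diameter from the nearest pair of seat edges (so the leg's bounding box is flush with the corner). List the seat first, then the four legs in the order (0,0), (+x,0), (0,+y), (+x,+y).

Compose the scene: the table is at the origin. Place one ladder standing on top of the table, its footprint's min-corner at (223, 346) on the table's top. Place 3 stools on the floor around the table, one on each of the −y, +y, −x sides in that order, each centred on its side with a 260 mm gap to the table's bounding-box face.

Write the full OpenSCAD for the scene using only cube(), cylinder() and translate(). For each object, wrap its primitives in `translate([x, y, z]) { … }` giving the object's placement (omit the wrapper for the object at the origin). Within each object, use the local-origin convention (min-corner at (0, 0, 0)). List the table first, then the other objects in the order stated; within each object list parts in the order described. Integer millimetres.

translate([0, 0, 715]) cube([895, 788, 31]);
translate([10, 10, 0]) cube([68, 68, 715]);
translate([817, 10, 0]) cube([68, 68, 715]);
translate([10, 710, 0]) cube([68, 68, 715]);
translate([817, 710, 0]) cube([68, 68, 715]);
translate([223, 346, 746]) {
  cube([46, 39, 2089]);
  translate([359, 0, 0]) cube([46, 39, 2089]);
  translate([46, 0, 250]) cube([313, 39, 22]);
  translate([46, 0, 539]) cube([313, 39, 22]);
  translate([46, 0, 828]) cube([313, 39, 22]);
  translate([46, 0, 1117]) cube([313, 39, 22]);
  translate([46, 0, 1406]) cube([313, 39, 22]);
  translate([46, 0, 1695]) cube([313, 39, 22]);
  translate([46, 0, 1984]) cube([313, 39, 22]);
}
translate([276, -552, 0]) {
  translate([0, 0, 362]) cube([343, 292, 31]);
  translate([17, 17, 0]) cylinder(h = 362, r = 17);
  translate([326, 17, 0]) cylinder(h = 362, r = 17);
  translate([17, 275, 0]) cylinder(h = 362, r = 17);
  translate([326, 275, 0]) cylinder(h = 362, r = 17);
}
translate([276, 1048, 0]) {
  translate([0, 0, 362]) cube([343, 292, 31]);
  translate([17, 17, 0]) cylinder(h = 362, r = 17);
  translate([326, 17, 0]) cylinder(h = 362, r = 17);
  translate([17, 275, 0]) cylinder(h = 362, r = 17);
  translate([326, 275, 0]) cylinder(h = 362, r = 17);
}
translate([-603, 248, 0]) {
  translate([0, 0, 362]) cube([343, 292, 31]);
  translate([17, 17, 0]) cylinder(h = 362, r = 17);
  translate([326, 17, 0]) cylinder(h = 362, r = 17);
  translate([17, 275, 0]) cylinder(h = 362, r = 17);
  translate([326, 275, 0]) cylinder(h = 362, r = 17);
}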